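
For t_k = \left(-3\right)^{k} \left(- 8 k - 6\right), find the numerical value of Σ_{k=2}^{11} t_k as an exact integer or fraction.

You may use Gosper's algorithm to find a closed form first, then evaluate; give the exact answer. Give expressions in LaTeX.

Step 1: r(k) = 3*(-4*k - 7)/(4*k + 3).
Gosper form: A/B · C(k+1)/C(k) with A=-3, B=1, C=k + 3/4.
Key eq: (-3)·f(k+1) = (1)·f(k) + (k + 3/4).
From deg A=0, deg B=0, deg C=1: d=1.
Coefficient equations give f(k) = -k/4.
Then R = B(k−1)f/C = -k/(4*k + 3), so s_k = R(k)·t_k = 2*(-3)**k*k.
Verify: (-3)**k*(-8*k - 6) matches t_k.
Telescoping: Σ = s_(12) − s_(2) = 12754584 − (36) = 12754548.

Σ = 12754548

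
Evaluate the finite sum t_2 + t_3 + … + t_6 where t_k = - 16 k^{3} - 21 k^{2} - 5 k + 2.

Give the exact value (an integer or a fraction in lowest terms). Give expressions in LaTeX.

Σ = -9020

Ratio r(k) = (16*k**3 + 69*k**2 + 95*k + 40)/(16*k**3 + 21*k**2 + 5*k - 2).
Gosper form: A/B · C(k+1)/C(k) with A=1, B=1, C=k**3 + 21*k**2/16 + 5*k/16 - 1/8.
Key eq: (1)·f(k+1) = (1)·f(k) + (k**3 + 21*k**2/16 + 5*k/16 - 1/8).
From deg A=0, deg B=0, deg C=3: d=4.
Solve for f: f(k) = k*(4*k**3 - k**2 - 4*k - 1)/16 (degree 4 ≤ 4).
Certificate R = B(k−1)f/C = k*(4*k**3 - k**2 - 4*k - 1)/(16*k**3 + 21*k**2 + 5*k - 2) gives s_k = k*(-4*k**3 + k**2 + 4*k + 1).
Check: Δs_k = -16*k**3 - 21*k**2 - 5*k + 2. ✓
Σ_(k=2)^(6) t_k = s_(7) − s_(2) = -9058 − (-38) = -9020.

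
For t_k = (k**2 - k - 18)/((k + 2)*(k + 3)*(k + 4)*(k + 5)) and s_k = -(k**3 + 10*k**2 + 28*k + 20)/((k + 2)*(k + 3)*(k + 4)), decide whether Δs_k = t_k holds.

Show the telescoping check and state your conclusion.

s_(k+1) = (-28*k - (k + 1)**3 - 10*(k + 1)**2 - 48)/((k + 3)*(k + 4)*(k + 5))
s_(k+1) − s_k = (k**2 - k - 18)/(k**4 + 14*k**3 + 71*k**2 + 154*k + 120)
(s_(k+1) − s_k) − t_k = 0

Valid — Δs_k = t_k.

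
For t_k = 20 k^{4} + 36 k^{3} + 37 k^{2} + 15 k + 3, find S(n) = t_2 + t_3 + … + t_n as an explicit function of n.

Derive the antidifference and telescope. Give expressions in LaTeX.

The ratio is (20*k**4 + 116*k**3 + 265*k**2 + 277*k + 111)/(20*k**4 + 36*k**3 + 37*k**2 + 15*k + 3).
Take A(k)=1, B(k)=1, C(k)=k**4 + 9*k**3/5 + 37*k**2/20 + 3*k/4 + 3/20.
Need (1)·f(k+1) − (1)·f(k) = k**4 + 9*k**3/5 + 37*k**2/20 + 3*k/4 + 3/20.
d = 5 from the (0,0,4) case.
Solving with deg f ≤ 5: f(k) = k*(4*k**4 - k**3 + k**2 - 2*k + 1)/20.
Get s_k = R·t_k = k*(4*k**4 - k**3 + k**2 - 2*k + 1) with R(k) = B(k−1)f(k)/C(k) = k*(4*k**4 - k**3 + k**2 - 2*k + 1)/(20*k**4 + 36*k**3 + 37*k**2 + 15*k + 3).
Δs = 20*k**4 + 36*k**3 + 37*k**2 + 15*k + 3, as required.
Evaluate: s_(n+1) = 4*n**5 + 19*n**4 + 37*n**3 + 35*n**2 + 16*n + 3; subtract s_(2) = 114 ⇒ S(n) = 4*n**5 + 19*n**4 + 37*n**3 + 35*n**2 + 16*n - 111.

S(n) = 4 n^{5} + 19 n^{4} + 37 n^{3} + 35 n^{2} + 16 n - 111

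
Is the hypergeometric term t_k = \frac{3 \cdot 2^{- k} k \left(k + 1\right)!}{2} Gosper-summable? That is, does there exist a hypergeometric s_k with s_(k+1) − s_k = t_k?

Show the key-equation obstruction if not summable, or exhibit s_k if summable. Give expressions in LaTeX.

Yes. s_k = 3 \cdot 2^{- k} \left(k + 1\right)!.

t_(k+1)/t_k = (k + 1)*(k + 2)/(2*k).
Take A(k)=k/2 + 1, B(k)=1, C(k)=k.
f must satisfy (k/2 + 1)·f(k+1) − (1)·f(k) = k.
d = 0 from the (1,0,1) case.
A polynomial solution: f(k) = 2.
R(k) = B(k−1)·f(k)/C(k) = 2/k; s_k = R·t_k = 3*factorial(k + 1)/2**k.
Check: Δs_k = 3*k*factorial(k + 1)/(2*2**k). ✓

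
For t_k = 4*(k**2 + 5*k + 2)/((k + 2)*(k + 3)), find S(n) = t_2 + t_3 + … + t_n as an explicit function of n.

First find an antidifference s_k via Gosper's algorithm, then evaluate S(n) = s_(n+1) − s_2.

The ratio is (k + 2)*(5*k + (k + 1)**2 + 7)/((k + 4)*(k**2 + 5*k + 2)).
So A=k + 2 and B=k + 4, with C=k**2 + 5*k + 2.
Key eq: (k + 2)·f(k+1) = (k + 3)·f(k) + (k**2 + 5*k + 2).
From deg A=1, deg B=1, deg C=2: d=2.
A polynomial solution: f(k) = k**2.
Certificate R = B(k−1)f/C = k**2*(k + 3)/(k**2 + 5*k + 2) gives s_k = 4*k**2/(k + 2).
s_(k+1) − s_k = 4*(k**2 + 5*k + 2)/(k**2 + 5*k + 6) = t_k.
Evaluate: s_(n+1) = 4*(n**2 + 2*n + 1)/(n + 3); subtract s_(2) = 4 ⇒ S(n) = 4*(n**2 + n - 2)/(n + 3).

S(n) = 4*(n**2 + n - 2)/(n + 3)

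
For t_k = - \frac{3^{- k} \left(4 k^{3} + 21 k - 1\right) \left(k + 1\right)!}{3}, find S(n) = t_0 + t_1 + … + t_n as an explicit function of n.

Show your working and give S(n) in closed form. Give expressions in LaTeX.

S(n) = 3^{- n - 1} \left(3^{n + 1} - 4 n^{4} n! - 16 n^{3} n! - 21 n^{2} n! - 11 n n! - 2 n!\right)

Ratio r(k) = (k + 2)*(21*k + 4*(k + 1)**3 + 20)/(3*(4*k**3 + 21*k - 1)).
A = k/3 + 2/3, B = 1, C = k**3 + 21*k/4 - 1/4.
Solve (k/3 + 2/3)·f(k+1) − (1)·f(k) = k**3 + 21*k/4 - 1/4.
d = 2 from the (1,0,3) case.
Solving with deg f ≤ 2: f(k) = 3*(2*k - 1)**2/4.
Certificate R = B(k−1)f/C = 3*(2*k - 1)**2/(4*k**3 + 21*k - 1) gives s_k = -(2*k - 1)**2*factorial(k + 1)/3**k.
Verify: -(4*k**3 + 21*k - 1)*factorial(k + 1)/(3*3**k) matches t_k.
Σ_(k=0)^n t_k = s_(n+1) − s_(0) = (-3**(-n - 1)*(2*n + 1)**2*factorial(n + 2)) − (-1), i.e. 3**(-n - 1)*(3**(n + 1) - 4*n**4*factorial(n) - 16*n**3*factorial(n) - 21*n**2*factorial(n) - 11*n*factorial(n) - 2*factorial(n)).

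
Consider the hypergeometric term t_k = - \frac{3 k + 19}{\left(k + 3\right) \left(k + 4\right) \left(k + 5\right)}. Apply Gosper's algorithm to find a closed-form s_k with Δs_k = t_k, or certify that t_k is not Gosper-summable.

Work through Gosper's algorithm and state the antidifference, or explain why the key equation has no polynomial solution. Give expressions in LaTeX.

s_k = \frac{k \left(- 7 k - 31\right)}{6 \left(k + 3\right) \left(k + 4\right)}

Compute t_(k+1)/t_k: get (k + 3)*(3*k + 22)/((k + 6)*(3*k + 19)).
Gosper form: A/B · C(k+1)/C(k) with A=k + 3, B=k + 6, C=k + 19/3.
f must satisfy (k + 3)·f(k+1) − (k + 5)·f(k) = k + 19/3.
d = 2 from the (1,1,1) case.
Solve for f: f(k) = k*(7*k + 31)/18 (degree 2 ≤ 2).
Get s_k = R·t_k = k*(-7*k - 31)/(6*(k + 3)*(k + 4)) with R(k) = B(k−1)f(k)/C(k) = k*(k + 5)*(7*k + 31)/(6*(3*k + 19)).
s_(k+1) − s_k = (-3*k - 19)/(k**3 + 12*k**2 + 47*k + 60) = t_k.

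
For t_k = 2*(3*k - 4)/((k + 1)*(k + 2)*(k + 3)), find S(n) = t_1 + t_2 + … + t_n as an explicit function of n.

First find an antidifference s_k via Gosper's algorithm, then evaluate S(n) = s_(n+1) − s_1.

S(n) = n*(5*n - 11)/(6*(n**2 + 5*n + 6))

The ratio is (k + 1)*(3*k - 1)/((k + 4)*(3*k - 4)).
Gosper form: A/B · C(k+1)/C(k) with A=k + 1, B=k + 4, C=k - 4/3.
Set up (k + 1)·f(k+1) − (k + 3)·f(k) − (k - 4/3) = 0.
From deg A=1, deg B=1, deg C=1: d=2.
Coefficient equations give f(k) = -k*(k + 15)/12.
R(k) = B(k−1)·f(k)/C(k) = -k*(k + 3)*(k + 15)/(4*(3*k - 4)); s_k = R·t_k = k*(-k - 15)/(2*(k + 1)*(k + 2)).
s_(k+1) − s_k = 2*(3*k - 4)/(k**3 + 6*k**2 + 11*k + 6) = t_k.
Σ_(k=1)^n t_k = s_(n+1) − s_(1) = ((-n**2 - 17*n - 16)/(2*(n**2 + 5*n + 6))) − (-4/3), i.e. n*(5*n - 11)/(6*(n**2 + 5*n + 6)).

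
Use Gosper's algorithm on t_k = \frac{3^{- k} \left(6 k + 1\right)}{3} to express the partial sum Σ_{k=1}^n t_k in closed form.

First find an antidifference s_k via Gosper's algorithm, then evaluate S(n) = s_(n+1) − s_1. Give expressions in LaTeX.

r(k) = (6*k + 7)/(3*(6*k + 1)) after simplifying.
A = 1/3, B = 1, C = k + 1/6.
Key eq: (1/3)·f(k+1) = (1)·f(k) + (k + 1/6).
Bound: deg f ≤ 1.
Match coefficients ⇒ f(k) = -(3*k + 2)/2.
Then R = B(k−1)f/C = -3*(3*k + 2)/(6*k + 1), so s_k = R(k)·t_k = (-3*k - 2)/3**k.
Verify: (6*k + 1)/(3*3**k) matches t_k.
s_(n+1) = 3**(-n - 1)*(-3*n - 5) and s_(1) = -5/3, so S(n) = 3**(-n - 1)*(5*3**n - 3*n - 5).

S(n) = 3^{- n - 1} \left(5 \cdot 3^{n} - 3 n - 5\right)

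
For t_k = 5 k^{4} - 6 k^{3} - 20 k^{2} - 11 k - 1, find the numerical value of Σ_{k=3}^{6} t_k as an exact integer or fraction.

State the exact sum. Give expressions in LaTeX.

Step 1: r(k) = (5*k**4 + 14*k**3 - 8*k**2 - 49*k - 33)/(5*k**4 - 6*k**3 - 20*k**2 - 11*k - 1).
Take A(k)=1, B(k)=1, C(k)=k**4 - 6*k**3/5 - 4*k**2 - 11*k/5 - 1/5.
f must satisfy (1)·f(k+1) − (1)·f(k) = k**4 - 6*k**3/5 - 4*k**2 - 11*k/5 - 1/5.
Degrees (0,0,4) ⇒ d ≤ 5.
Match coefficients ⇒ f(k) = k*(k**4 - 4*k**3 - 2*k**2 + 3*k + 1)/5.
So s_k = (B(k−1)f/C)·t_k = (k*(k**4 - 4*k**3 - 2*k**2 + 3*k + 1)/(5*k**4 - 6*k**3 - 20*k**2 - 11*k - 1))·t_k = k*(k**4 - 4*k**3 - 2*k**2 + 3*k + 1).
s_(k+1) − s_k = 5*k**4 - 6*k**3 - 20*k**2 - 11*k - 1 = t_k.
Sum = s_(7) − s_(3); s_(7) = 6671, s_(3) = -105 ⇒ 6776.

Σ = 6776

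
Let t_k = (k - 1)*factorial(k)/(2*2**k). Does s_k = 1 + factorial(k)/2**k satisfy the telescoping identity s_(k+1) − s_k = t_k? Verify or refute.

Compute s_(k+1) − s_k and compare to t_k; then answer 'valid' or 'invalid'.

s_(k+1) = (2*2**k + k*factorial(k) + factorial(k))/(2*2**k)
s_(k+1) − s_k = (k - 1)*factorial(k)/(2*2**k)
(s_(k+1) − s_k) − t_k = 0

Valid: the claim telescopes to t_k.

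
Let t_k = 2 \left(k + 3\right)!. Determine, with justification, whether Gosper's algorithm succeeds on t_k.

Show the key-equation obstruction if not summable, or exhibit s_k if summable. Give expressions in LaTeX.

No; the degree bound rules out any f.

Ratio r(k) = k + 4.
Take A(k)=k + 4, B(k)=1, C(k)=1.
Solve (k + 4)·f(k+1) − (1)·f(k) = 1.
d = -1 from the (1,0,0) case.
deg f ≤ -1 is impossible — no certificate.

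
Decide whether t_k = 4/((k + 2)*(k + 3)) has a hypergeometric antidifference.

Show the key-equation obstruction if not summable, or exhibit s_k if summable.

Step 1: r(k) = (k + 2)/(k + 4).
So A=k + 2 and B=k + 4, with C=1.
Key eq: (k + 2)·f(k+1) = (k + 3)·f(k) + (1).
From deg A=1, deg B=1, deg C=0: d=1.
Coefficient equations give f(k) = k/2.
Certificate R = B(k−1)f/C = k*(k + 3)/2 gives s_k = 2*k/(k + 2).
s_(k+1) − s_k = 4/(k**2 + 5*k + 6) = t_k.

Yes. s_k = 2*k/(k + 2).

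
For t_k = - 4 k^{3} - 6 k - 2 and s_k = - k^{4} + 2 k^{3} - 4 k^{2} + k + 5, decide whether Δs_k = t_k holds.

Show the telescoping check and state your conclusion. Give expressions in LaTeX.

s_(k+1) = -k**4 - 2*k**3 - 4*k**2 - 5*k + 3
s_(k+1) − s_k = -4*k**3 - 6*k - 2
(s_(k+1) − s_k) − t_k = 0

valid (s_(k+1) − s_k reduces to t_k)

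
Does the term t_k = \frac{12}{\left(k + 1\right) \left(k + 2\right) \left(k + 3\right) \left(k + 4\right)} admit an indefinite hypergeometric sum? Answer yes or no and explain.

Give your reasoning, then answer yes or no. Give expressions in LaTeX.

The ratio is (k + 1)/(k + 5).
Take A(k)=k + 1, B(k)=k + 5, C(k)=1.
Set up (k + 1)·f(k+1) − (k + 4)·f(k) − (1) = 0.
Degrees (1,1,0) ⇒ d ≤ 3.
Solving with deg f ≤ 3: f(k) = k*(k**2 + 6*k + 11)/18.
So s_k = (B(k−1)f/C)·t_k = (k*(k + 4)*(k**2 + 6*k + 11)/18)·t_k = 2*k*(k**2 + 6*k + 11)/(3*(k + 1)*(k + 2)*(k + 3)).
Check: Δs_k = 12/(k**4 + 10*k**3 + 35*k**2 + 50*k + 24). ✓

Yes. s_k = \frac{2 k \left(k^{2} + 6 k + 11\right)}{3 \left(k + 1\right) \left(k + 2\right) \left(k + 3\right)}.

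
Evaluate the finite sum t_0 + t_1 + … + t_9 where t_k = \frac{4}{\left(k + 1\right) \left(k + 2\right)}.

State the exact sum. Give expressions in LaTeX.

r(k) = (k + 1)/(k + 3) after simplifying.
Take A(k)=k + 1, B(k)=k + 3, C(k)=1.
Set up (k + 1)·f(k+1) − (k + 2)·f(k) − (1) = 0.
d = 1 from the (1,1,0) case.
Solving with deg f ≤ 1: f(k) = k.
R(k) = B(k−1)·f(k)/C(k) = k*(k + 2); s_k = R·t_k = 4*k/(k + 1).
Δs = 4/(k**2 + 3*k + 2), as required.
Sum = s_(10) − s_(0); s_(10) = 40/11, s_(0) = 0 ⇒ 40/11.

Σ = 40/11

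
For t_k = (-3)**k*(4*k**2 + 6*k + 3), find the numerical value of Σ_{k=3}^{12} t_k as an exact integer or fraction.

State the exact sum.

Σ = 269440344

t_(k+1)/t_k = 3*(-4*k**2 - 14*k - 13)/(4*k**2 + 6*k + 3).
A = -3, B = 1, C = k**2 + 3*k/2 + 3/4.
Need (-3)·f(k+1) − (1)·f(k) = k**2 + 3*k/2 + 3/4.
Bound: deg f ≤ 2.
A polynomial solution: f(k) = -k**2/4.
R(k) = B(k−1)·f(k)/C(k) = -k**2/(4*k**2 + 6*k + 3); s_k = R·t_k = -(-3)**k*k**2.
Verify: (-3)**k*(k**2 + 3*(k + 1)**2) matches t_k.
Evaluate s at k=13 and k=3: 269440587 and 243; difference 269440344.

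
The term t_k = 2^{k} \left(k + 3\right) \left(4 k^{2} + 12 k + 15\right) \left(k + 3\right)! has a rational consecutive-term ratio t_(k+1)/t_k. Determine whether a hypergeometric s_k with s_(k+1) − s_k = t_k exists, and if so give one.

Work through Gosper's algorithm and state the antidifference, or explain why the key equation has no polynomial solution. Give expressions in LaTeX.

s_k = 2^{k} \left(2 k^{2} + k + 3\right) \left(k + 3\right)!

The ratio is (k + 4)**2*(24*k + 8*(k + 1)**2 + 54)/((k + 3)*(4*k**2 + 12*k + 15)).
A = 2*k + 8, B = 1, C = k**3 + 6*k**2 + 51*k/4 + 45/4.
Key eq: (2*k + 8)·f(k+1) = (1)·f(k) + (k**3 + 6*k**2 + 51*k/4 + 45/4).
d = 2 from the (1,0,3) case.
Solve for f: f(k) = (2*k**2 + k + 3)/4 (degree 2 ≤ 2).
Certificate R = B(k−1)f/C = (2*k**2 + k + 3)/((k + 3)*(4*k**2 + 12*k + 15)) gives s_k = 2**k*(2*k**2 + k + 3)*factorial(k + 3).
Δs = 2**k*(k + 3)*(4*k**2 + 12*k + 15)*factorial(k + 3), as required.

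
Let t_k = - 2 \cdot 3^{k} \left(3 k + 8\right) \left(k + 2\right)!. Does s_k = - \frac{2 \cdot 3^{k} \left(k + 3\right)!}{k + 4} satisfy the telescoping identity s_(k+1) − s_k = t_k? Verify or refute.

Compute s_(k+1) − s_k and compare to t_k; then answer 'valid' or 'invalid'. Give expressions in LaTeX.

Invalid: residual \frac{2 \cdot 3^{k} \left(3 k^{2} + 20 k + 31\right) \left(k + 2\right)!}{\left(k + 4\right) \left(k + 5\right)} ≠ 0.

s_(k+1) = -6*3**k*factorial(k + 4)/(k + 5)
s_(k+1) − s_k = -2*3**k*(3*k**2 + 23*k + 43)*factorial(k + 3)/((k + 4)*(k + 5))
(s_(k+1) − s_k) − t_k = 2*3**k*(3*k**2 + 20*k + 31)*factorial(k + 2)/((k + 4)*(k + 5))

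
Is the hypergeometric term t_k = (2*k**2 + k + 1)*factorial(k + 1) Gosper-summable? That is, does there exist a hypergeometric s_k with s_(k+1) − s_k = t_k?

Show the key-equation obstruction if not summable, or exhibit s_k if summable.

Yes. s_k = (2*k - 3)*factorial(k + 1).

Ratio r(k) = (k + 2)*(k + 2*(k + 1)**2 + 2)/(2*k**2 + k + 1).
So A=k + 2 and B=1, with C=k**2 + k/2 + 1/2.
Set up (k + 2)·f(k+1) − (1)·f(k) − (k**2 + k/2 + 1/2) = 0.
d = 1 from the (1,0,2) case.
Coefficient equations give f(k) = (2*k - 3)/2.
R(k) = B(k−1)·f(k)/C(k) = (2*k - 3)/(2*k**2 + k + 1); s_k = R·t_k = (2*k - 3)*factorial(k + 1).
Δs = (2*k**2 + k + 1)*factorial(k + 1), as required.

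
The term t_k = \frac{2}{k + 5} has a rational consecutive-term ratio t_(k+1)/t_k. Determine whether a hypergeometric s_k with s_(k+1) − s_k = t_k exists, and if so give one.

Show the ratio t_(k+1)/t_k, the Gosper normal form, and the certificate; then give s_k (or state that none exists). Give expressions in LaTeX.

none (Gosper's algorithm certifies no s_k)

t_(k+1)/t_k = (k + 5)/(k + 6).
Normal form (A,B,C) = (k + 5, k + 6, 1).
Solve (k + 5)·f(k+1) − (k + 5)·f(k) = 1.
Bound: deg f ≤ 0.
Put f(k) = c0: A·f(k+1) − B(k−1)·f(k) − C = -1; need -1 = 0 — inconsistent ⇒ no f, not summable.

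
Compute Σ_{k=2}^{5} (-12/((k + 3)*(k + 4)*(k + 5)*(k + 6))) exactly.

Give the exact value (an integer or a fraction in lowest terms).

Σ = -52/3465

Ratio r(k) = (k + 3)/(k + 7).
Take A(k)=k + 3, B(k)=k + 7, C(k)=1.
Need (k + 3)·f(k+1) − (k + 6)·f(k) = 1.
d = 3 from the (1,1,0) case.
Solve for f: f(k) = k*(k**2 + 12*k + 47)/180 (degree 3 ≤ 3).
Get s_k = R·t_k = k*(-k**2 - 12*k - 47)/(15*(k + 3)*(k + 4)*(k + 5)) with R(k) = B(k−1)f(k)/C(k) = k*(k + 6)*(k**2 + 12*k + 47)/180.
Check: Δs_k = -12/(k**4 + 18*k**3 + 119*k**2 + 342*k + 360). ✓
Telescoping: Σ = s_(6) − s_(2) = -31/495 − (-1/21) = -52/3465.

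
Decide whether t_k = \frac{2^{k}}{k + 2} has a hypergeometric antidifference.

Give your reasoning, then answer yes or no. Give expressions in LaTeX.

No — negative degree bound, so no certificate f.

r(k) = 2*(k + 2)/(k + 3) after simplifying.
Normal form (A,B,C) = (2*k + 4, k + 3, 1).
Key eq: (2*k + 4)·f(k+1) = (k + 2)·f(k) + (1).
From deg A=1, deg B=1, deg C=0: d=-1.
Bound -1 < 0, so the key equation has no polynomial solution.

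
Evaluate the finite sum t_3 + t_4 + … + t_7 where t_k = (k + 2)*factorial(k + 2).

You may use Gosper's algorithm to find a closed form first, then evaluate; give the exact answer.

Σ = 3628680

Compute t_(k+1)/t_k: get (k + 3)**2/(k + 2).
Gosper form: A/B · C(k+1)/C(k) with A=k + 3, B=1, C=k + 2.
Set up (k + 3)·f(k+1) − (1)·f(k) − (k + 2) = 0.
d = 0 from the (1,0,1) case.
Coefficient equations give f(k) = 1.
Get s_k = R·t_k = factorial(k + 2) with R(k) = B(k−1)f(k)/C(k) = 1/(k + 2).
Check: Δs_k = (k + 2)*factorial(k + 2). ✓
Sum = s_(8) − s_(3); s_(8) = 3628800, s_(3) = 120 ⇒ 3628680.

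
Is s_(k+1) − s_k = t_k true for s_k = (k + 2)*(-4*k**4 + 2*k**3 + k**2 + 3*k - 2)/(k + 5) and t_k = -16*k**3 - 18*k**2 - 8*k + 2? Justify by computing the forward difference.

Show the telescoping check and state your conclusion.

Invalid: residual 3*(12*k**4 + 100*k**3 + 99*k**2 + 41*k - 12)/(k**2 + 11*k + 30) ≠ 0.

s_(k+1) = k*(-4*k**4 - 26*k**3 - 59*k**2 - 56*k - 15)/(k + 6)
s_(k+1) − s_k = (-16*k**5 - 158*k**4 - 386*k**3 - 329*k**2 - 95*k + 24)/(k**2 + 11*k + 30)
(s_(k+1) − s_k) − t_k = 3*(12*k**4 + 100*k**3 + 99*k**2 + 41*k - 12)/(k**2 + 11*k + 30)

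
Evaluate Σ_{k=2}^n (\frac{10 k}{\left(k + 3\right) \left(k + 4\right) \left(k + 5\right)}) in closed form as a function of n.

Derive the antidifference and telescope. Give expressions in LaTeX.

t_(k+1)/t_k = (k + 1)*(k + 3)/(k*(k + 6)).
Take A(k)=k + 3, B(k)=k + 6, C(k)=k.
Need (k + 3)·f(k+1) − (k + 5)·f(k) = k.
d = 2 from the (1,1,1) case.
A polynomial solution: f(k) = k*(k - 1)/8.
Certificate R = B(k−1)f/C = (k - 1)*(k + 5)/8 gives s_k = 5*k*(k - 1)/(4*(k + 3)*(k + 4)).
s_(k+1) − s_k = 10*k/(k**3 + 12*k**2 + 47*k + 60) = t_k.
Telescope: S(n) = s_(n+1) − s_(2) = 5*n*(n + 1)/(4*(n**2 + 9*n + 20)) − (1/12) = (7*n**2 + 3*n - 10)/(6*(n**2 + 9*n + 20)).

S(n) = \frac{7 n^{2} + 3 n - 10}{6 \left(n^{2} + 9 n + 20\right)}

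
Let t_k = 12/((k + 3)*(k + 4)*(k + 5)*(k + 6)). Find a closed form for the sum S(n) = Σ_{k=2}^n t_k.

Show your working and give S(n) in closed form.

S(n) = 2*(n**3 + 15*n**2 + 74*n - 90)/(105*(n**3 + 15*n**2 + 74*n + 120))

t_(k+1)/t_k = (k + 3)/(k + 7).
A = k + 3, B = k + 7, C = 1.
Key eq: (k + 3)·f(k+1) = (k + 6)·f(k) + (1).
deg f ≤ 3 (via 1,1,0).
A polynomial solution: f(k) = k*(k**2 + 12*k + 47)/180.
So s_k = (B(k−1)f/C)·t_k = (k*(k + 6)*(k**2 + 12*k + 47)/180)·t_k = k*(k**2 + 12*k + 47)/(15*(k + 3)*(k + 4)*(k + 5)).
Check: Δs_k = 12/(k**4 + 18*k**3 + 119*k**2 + 342*k + 360). ✓
Telescope: S(n) = s_(n+1) − s_(2) = (n**3 + 15*n**2 + 74*n + 60)/(15*(n**3 + 15*n**2 + 74*n + 120)) − (1/21) = 2*(n**3 + 15*n**2 + 74*n - 90)/(105*(n**3 + 15*n**2 + 74*n + 120)).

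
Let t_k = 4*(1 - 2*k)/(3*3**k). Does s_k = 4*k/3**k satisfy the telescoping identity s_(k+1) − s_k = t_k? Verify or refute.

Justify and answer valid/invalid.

s_(k+1) = 4*(k + 1)/(3*3**k)
s_(k+1) − s_k = 4*(1 - 2*k)/(3*3**k)
(s_(k+1) − s_k) − t_k = 0

valid; difference matches t_k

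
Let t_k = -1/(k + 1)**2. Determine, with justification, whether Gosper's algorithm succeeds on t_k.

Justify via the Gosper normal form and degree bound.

The ratio is (k + 1)**2/(k + 2)**2.
Take A(k)=k**2 + 2*k + 1, B(k)=k**2 + 4*k + 4, C(k)=1.
Set up (k**2 + 2*k + 1)·f(k+1) − (k**2 + 2*k + 1)·f(k) − (1) = 0.
deg f ≤ 0 (via 2,2,0).
Write f(k) = c0. Then LHS − RHS = -1, requiring -1 = 0: contradictory. No certificate.

No — t_k has no hypergeometric antidifference.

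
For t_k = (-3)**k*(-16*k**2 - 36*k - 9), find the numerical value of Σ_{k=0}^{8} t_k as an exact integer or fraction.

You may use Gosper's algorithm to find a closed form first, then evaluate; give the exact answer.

Σ = -6849681

Step 1: r(k) = 3*(-16*k**2 - 68*k - 61)/(16*k**2 + 36*k + 9).
Factor: A=-3; B=1; C=k**2 + 9*k/4 + 9/16.
Need (-3)·f(k+1) − (1)·f(k) = k**2 + 9*k/4 + 9/16.
From deg A=0, deg B=0, deg C=2: d=2.
A polynomial solution: f(k) = -(4*k**2 + 3*k - 3)/16.
R(k) = B(k−1)·f(k)/C(k) = -(4*k**2 + 3*k - 3)/(16*k**2 + 36*k + 9); s_k = R·t_k = (-3)**k*(4*k**2 + 3*k - 3).
Verify: (-3)**k*(-16*k**2 - 36*k - 9) matches t_k.
Σ_(k=0)^(8) t_k = s_(9) − s_(0) = -6849684 − (-3) = -6849681.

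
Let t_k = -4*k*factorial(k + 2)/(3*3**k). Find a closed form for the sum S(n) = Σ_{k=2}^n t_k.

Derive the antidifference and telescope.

S(n) = 32/3 - 4*factorial(n + 3)/(3*3**n)

Ratio r(k) = (k + 1)*(k + 3)/(3*k).
Take A(k)=k/3 + 1, B(k)=1, C(k)=k.
Solve (k/3 + 1)·f(k+1) − (1)·f(k) = k.
d = 0 from the (1,0,1) case.
Coefficient equations give f(k) = 3.
Get s_k = R·t_k = -4*factorial(k + 2)/3**k with R(k) = B(k−1)f(k)/C(k) = 3/k.
s_(k+1) − s_k = -4*k*factorial(k + 2)/(3*3**k) = t_k.
s_(n+1) = -4*3**(-n - 1)*factorial(n + 3) and s_(2) = -32/3, so S(n) = 32/3 - 4*factorial(n + 3)/(3*3**n).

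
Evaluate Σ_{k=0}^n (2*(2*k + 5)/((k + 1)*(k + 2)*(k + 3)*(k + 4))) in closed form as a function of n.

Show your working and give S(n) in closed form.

r(k) = (k + 1)*(2*k + 7)/((k + 5)*(2*k + 5)) after simplifying.
Gosper form: A/B · C(k+1)/C(k) with A=k + 1, B=k + 5, C=k + 5/2.
Need (k + 1)·f(k+1) − (k + 4)·f(k) = k + 5/2.
deg f ≤ 3 (via 1,1,1).
Coefficient equations give f(k) = k*(k + 2)*(k + 4)/6.
Get s_k = R·t_k = 2*k*(k + 4)/(3*(k**2 + 4*k + 3)) with R(k) = B(k−1)f(k)/C(k) = k*(k + 2)*(k + 4)**2/(3*(2*k + 5)).
Check: Δs_k = 2*(2*k + 5)/(k**4 + 10*k**3 + 35*k**2 + 50*k + 24). ✓
s_(n+1) = 2*(n**2 + 6*n + 5)/(3*(n**2 + 6*n + 8)) and s_(0) = 0, so S(n) = 2*(n**2 + 6*n + 5)/(3*(n**2 + 6*n + 8)).

S(n) = 2*(n**2 + 6*n + 5)/(3*(n**2 + 6*n + 8))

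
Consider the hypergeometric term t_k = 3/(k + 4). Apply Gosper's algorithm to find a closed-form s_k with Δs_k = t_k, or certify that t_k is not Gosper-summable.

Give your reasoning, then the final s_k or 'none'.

r(k) = (k + 4)/(k + 5) after simplifying.
Factor: A=k + 4; B=k + 5; C=1.
Key eq: (k + 4)·f(k+1) = (k + 4)·f(k) + (1).
Degrees (1,1,0) ⇒ d ≤ 0.
Generic f = c0 gives residual -1; -1 = 0 cannot hold, so t_k is not Gosper-summable.

no hypergeometric antidifference exists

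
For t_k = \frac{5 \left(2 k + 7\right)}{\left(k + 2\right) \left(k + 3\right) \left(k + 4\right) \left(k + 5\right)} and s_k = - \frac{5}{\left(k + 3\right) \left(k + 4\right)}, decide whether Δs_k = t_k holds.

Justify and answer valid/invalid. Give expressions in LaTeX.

s_(k+1) = -5/((k + 4)*(k + 5))
s_(k+1) − s_k = 10/(k**3 + 12*k**2 + 47*k + 60)
(s_(k+1) − s_k) − t_k = -15/(k**4 + 14*k**3 + 71*k**2 + 154*k + 120)

Invalid: residual - \frac{15}{k^{4} + 14 k^{3} + 71 k^{2} + 154 k + 120} ≠ 0.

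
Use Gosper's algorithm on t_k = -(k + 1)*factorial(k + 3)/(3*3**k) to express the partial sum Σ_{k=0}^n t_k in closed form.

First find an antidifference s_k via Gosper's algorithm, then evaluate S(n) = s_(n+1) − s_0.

t_(k+1)/t_k = (k + 2)*(k + 4)/(3*(k + 1)).
Factor: A=k/3 + 4/3; B=1; C=k + 1.
Solve (k/3 + 4/3)·f(k+1) − (1)·f(k) = k + 1.
Degrees (1,0,1) ⇒ d ≤ 0.
Solve for f: f(k) = 3 (degree 0 ≤ 0).
Certificate R = B(k−1)f/C = 3/(k + 1) gives s_k = -factorial(k + 3)/3**k.
Check: Δs_k = -(k + 1)*factorial(k + 3)/(3*3**k). ✓
Telescope: S(n) = s_(n+1) − s_(0) = -3**(-n - 1)*factorial(n + 4) − (-6) = 6 - factorial(n + 4)/(3*3**n).

S(n) = 6 - factorial(n + 4)/(3*3**n)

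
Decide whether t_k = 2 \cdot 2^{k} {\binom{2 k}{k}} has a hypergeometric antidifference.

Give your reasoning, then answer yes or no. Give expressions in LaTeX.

Ratio r(k) = 4*(2*k + 1)/(k + 1).
So A=8*k + 4 and B=k + 1, with C=1.
Solve (8*k + 4)·f(k+1) − (k)·f(k) = 1.
From deg A=1, deg B=1, deg C=0: d=-1.
deg f ≤ -1 is impossible — no certificate.

No — negative degree bound, so no certificate f.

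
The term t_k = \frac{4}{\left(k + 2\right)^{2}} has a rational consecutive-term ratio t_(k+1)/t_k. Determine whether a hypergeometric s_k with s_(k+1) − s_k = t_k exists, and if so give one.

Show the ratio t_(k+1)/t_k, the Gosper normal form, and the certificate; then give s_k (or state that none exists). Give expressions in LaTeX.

no hypergeometric antidifference exists

t_(k+1)/t_k = (k + 2)**2/(k + 3)**2.
Normal form (A,B,C) = (k**2 + 4*k + 4, k**2 + 6*k + 9, 1).
Need (k**2 + 4*k + 4)·f(k+1) − (k**2 + 4*k + 4)·f(k) = 1.
From deg A=2, deg B=2, deg C=0: d=0.
Write f(k) = c0. Then LHS − RHS = -1, requiring -1 = 0: contradictory. No certificate.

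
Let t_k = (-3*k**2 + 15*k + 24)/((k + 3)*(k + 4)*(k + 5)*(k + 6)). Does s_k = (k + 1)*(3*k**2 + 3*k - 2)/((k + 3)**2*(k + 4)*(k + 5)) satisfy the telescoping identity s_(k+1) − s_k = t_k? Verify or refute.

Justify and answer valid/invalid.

s_(k+1) = (k + 2)*(3*k + 3*(k + 1)**2 + 1)/((k + 4)**2*(k + 5)*(k + 6))
s_(k+1) − s_k = (-3*k**4 + 6*k**3 + 123*k**2 + 242*k + 120)/(k**6 + 25*k**5 + 257*k**4 + 1391*k**3 + 4182*k**2 + 6624*k + 4320)
(s_(k+1) − s_k) − t_k = 2*(6*k**3 + 15*k**2 - 53*k - 84)/(k**6 + 25*k**5 + 257*k**4 + 1391*k**3 + 4182*k**2 + 6624*k + 4320)

Invalid: residual 2*(6*k**3 + 15*k**2 - 53*k - 84)/(k**6 + 25*k**5 + 257*k**4 + 1391*k**3 + 4182*k**2 + 6624*k + 4320) ≠ 0.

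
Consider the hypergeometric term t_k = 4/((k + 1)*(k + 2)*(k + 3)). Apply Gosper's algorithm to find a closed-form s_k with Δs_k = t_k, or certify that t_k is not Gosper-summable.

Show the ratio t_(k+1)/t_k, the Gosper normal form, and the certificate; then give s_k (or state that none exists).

s_k = k*(k + 3)/((k + 1)*(k + 2))

t_(k+1)/t_k = (k + 1)/(k + 4).
Take A(k)=k + 1, B(k)=k + 4, C(k)=1.
Solve (k + 1)·f(k+1) − (k + 3)·f(k) = 1.
d = 2 from the (1,1,0) case.
A polynomial solution: f(k) = k*(k + 3)/4.
So s_k = (B(k−1)f/C)·t_k = (k*(k + 3)**2/4)·t_k = k*(k + 3)/((k + 1)*(k + 2)).
Check: Δs_k = 4/(k**3 + 6*k**2 + 11*k + 6). ✓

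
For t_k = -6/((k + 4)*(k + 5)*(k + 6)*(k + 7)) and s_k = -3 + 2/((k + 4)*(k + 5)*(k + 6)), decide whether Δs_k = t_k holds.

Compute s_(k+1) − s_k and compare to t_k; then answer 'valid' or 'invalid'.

Valid: the claim telescopes to t_k.

s_(k+1) = -3 + 2/((k + 5)*(k + 6)*(k + 7))
s_(k+1) − s_k = -6/((k + 4)*(k + 5)*(k + 6)*(k + 7))
(s_(k+1) − s_k) − t_k = 0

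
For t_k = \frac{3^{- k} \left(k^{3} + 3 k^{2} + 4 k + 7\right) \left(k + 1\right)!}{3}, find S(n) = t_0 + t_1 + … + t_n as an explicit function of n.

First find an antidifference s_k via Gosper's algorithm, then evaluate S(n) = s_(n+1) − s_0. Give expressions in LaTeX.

S(n) = 3^{- n - 1} \left(3^{n + 1} + n^{4} n! + 7 n^{3} n! + 16 n^{2} n! + 14 n n! + 4 n!\right)

Compute t_(k+1)/t_k: get (k**4 + 8*k**3 + 25*k**2 + 41*k + 30)/(3*(k**3 + 3*k**2 + 4*k + 7)).
A = k/3 + 2/3, B = 1, C = k**3 + 3*k**2 + 4*k + 7.
Need (k/3 + 2/3)·f(k+1) − (1)·f(k) = k**3 + 3*k**2 + 4*k + 7.
From deg A=1, deg B=0, deg C=3: d=2.
Solve for f: f(k) = 3*(k**2 + 2*k - 1) (degree 2 ≤ 2).
R(k) = B(k−1)·f(k)/C(k) = 3*(k**2 + 2*k - 1)/(k**3 + 3*k**2 + 4*k + 7); s_k = R·t_k = (k**2 + 2*k - 1)*factorial(k + 1)/3**k.
Check: Δs_k = (k**3 + 3*k**2 + 4*k + 7)*factorial(k + 1)/(3*3**k). ✓
Evaluate: s_(n+1) = 3**(-n - 1)*(n**2 + 4*n + 2)*factorial(n + 2); subtract s_(0) = -1 ⇒ S(n) = 3**(-n - 1)*(3**(n + 1) + n**4*factorial(n) + 7*n**3*factorial(n) + 16*n**2*factorial(n) + 14*n*factorial(n) + 4*factorial(n)).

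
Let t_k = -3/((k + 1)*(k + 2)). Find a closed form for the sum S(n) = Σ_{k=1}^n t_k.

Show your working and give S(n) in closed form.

The ratio is (k + 1)/(k + 3).
Factor: A=k + 1; B=k + 3; C=1.
Key eq: (k + 1)·f(k+1) = (k + 2)·f(k) + (1).
Degrees (1,1,0) ⇒ d ≤ 1.
Coefficient equations give f(k) = k.
So s_k = (B(k−1)f/C)·t_k = (k*(k + 2))·t_k = -3*k/(k + 1).
Check: Δs_k = -3/(k**2 + 3*k + 2). ✓
Σ_(k=1)^n t_k = s_(n+1) − s_(1) = (3*(-n - 1)/(n + 2)) − (-3/2), i.e. -3*n/(2*n + 4).

S(n) = -3*n/(2*n + 4)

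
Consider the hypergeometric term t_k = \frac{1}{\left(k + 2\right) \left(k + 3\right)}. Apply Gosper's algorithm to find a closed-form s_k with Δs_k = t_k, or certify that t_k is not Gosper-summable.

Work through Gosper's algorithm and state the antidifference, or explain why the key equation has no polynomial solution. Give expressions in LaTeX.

Step 1: r(k) = (k + 2)/(k + 4).
Take A(k)=k + 2, B(k)=k + 4, C(k)=1.
Solve (k + 2)·f(k+1) − (k + 3)·f(k) = 1.
Bound: deg f ≤ 1.
Coefficient equations give f(k) = k/2.
Then R = B(k−1)f/C = k*(k + 3)/2, so s_k = R(k)·t_k = k/(2*(k + 2)).
Δs = 1/(k**2 + 5*k + 6), as required.

s_k = \frac{k}{2 \left(k + 2\right)}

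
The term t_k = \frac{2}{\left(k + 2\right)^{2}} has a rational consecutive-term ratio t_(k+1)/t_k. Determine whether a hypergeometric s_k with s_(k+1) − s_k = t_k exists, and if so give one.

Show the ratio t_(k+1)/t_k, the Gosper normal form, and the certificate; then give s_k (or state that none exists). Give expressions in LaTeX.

no hypergeometric antidifference exists

r(k) = (k + 2)**2/(k + 3)**2 after simplifying.
So A=k**2 + 4*k + 4 and B=k**2 + 6*k + 9, with C=1.
f must satisfy (k**2 + 4*k + 4)·f(k+1) − (k**2 + 4*k + 4)·f(k) = 1.
d = 0 from the (2,2,0) case.
Put f(k) = c0: A·f(k+1) − B(k−1)·f(k) − C = -1; need -1 = 0 — inconsistent ⇒ no f, not summable.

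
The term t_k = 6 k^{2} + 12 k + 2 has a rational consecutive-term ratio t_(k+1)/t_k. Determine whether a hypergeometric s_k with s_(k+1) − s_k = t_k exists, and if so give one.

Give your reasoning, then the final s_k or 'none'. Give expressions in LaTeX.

The ratio is (3*k**2 + 12*k + 10)/(3*k**2 + 6*k + 1).
So A=1 and B=1, with C=k**2 + 2*k + 1/3.
Key eq: (1)·f(k+1) = (1)·f(k) + (k**2 + 2*k + 1/3).
Degrees (0,0,2) ⇒ d ≤ 3.
Solving with deg f ≤ 3: f(k) = k*(2*k**2 + 3*k - 3)/6.
Get s_k = R·t_k = k*(2*k**2 + 3*k - 3) with R(k) = B(k−1)f(k)/C(k) = k*(2*k**2 + 3*k - 3)/(2*(3*k**2 + 6*k + 1)).
Verify: 6*k**2 + 12*k + 2 matches t_k.

s_k = k \left(2 k^{2} + 3 k - 3\right)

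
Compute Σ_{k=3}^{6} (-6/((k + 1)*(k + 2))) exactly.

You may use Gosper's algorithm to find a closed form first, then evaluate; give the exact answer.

Σ = -3/4

t_(k+1)/t_k = (k + 1)/(k + 3).
A = k + 1, B = k + 3, C = 1.
f must satisfy (k + 1)·f(k+1) − (k + 2)·f(k) = 1.
From deg A=1, deg B=1, deg C=0: d=1.
A polynomial solution: f(k) = k.
So s_k = (B(k−1)f/C)·t_k = (k*(k + 2))·t_k = -6*k/(k + 1).
Verify: -6/(k**2 + 3*k + 2) matches t_k.
Evaluate s at k=7 and k=3: -21/4 and -9/2; difference -3/4.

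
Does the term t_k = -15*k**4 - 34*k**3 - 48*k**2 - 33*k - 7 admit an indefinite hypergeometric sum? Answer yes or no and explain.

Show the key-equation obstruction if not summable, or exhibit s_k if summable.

Yes. s_k = k*(-3*k**4 - k**3 - 4*k**2 - k + 2).

r(k) = (15*k**4 + 94*k**3 + 240*k**2 + 291*k + 137)/(15*k**4 + 34*k**3 + 48*k**2 + 33*k + 7) after simplifying.
Normal form (A,B,C) = (1, 1, k**4 + 34*k**3/15 + 16*k**2/5 + 11*k/5 + 7/15).
Key eq: (1)·f(k+1) = (1)·f(k) + (k**4 + 34*k**3/15 + 16*k**2/5 + 11*k/5 + 7/15).
deg f ≤ 5 (via 0,0,4).
A polynomial solution: f(k) = k*(3*k**4 + k**3 + 4*k**2 + k - 2)/15.
R(k) = B(k−1)·f(k)/C(k) = k*(3*k**4 + k**3 + 4*k**2 + k - 2)/(15*k**4 + 34*k**3 + 48*k**2 + 33*k + 7); s_k = R·t_k = k*(-3*k**4 - k**3 - 4*k**2 - k + 2).
Δs = -15*k**4 - 34*k**3 - 48*k**2 - 33*k - 7, as required.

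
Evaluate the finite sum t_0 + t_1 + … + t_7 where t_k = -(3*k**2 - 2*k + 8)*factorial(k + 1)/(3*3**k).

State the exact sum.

Compute t_(k+1)/t_k: get (k + 2)*(-2*k + 3*(k + 1)**2 + 6)/(3*(3*k**2 - 2*k + 8)).
Take A(k)=k/3 + 2/3, B(k)=1, C(k)=k**2 - 2*k/3 + 8/3.
Need (k/3 + 2/3)·f(k+1) − (1)·f(k) = k**2 - 2*k/3 + 8/3.
deg f ≤ 1 (via 1,0,2).
Match coefficients ⇒ f(k) = 3*k - 2.
So s_k = (B(k−1)f/C)·t_k = (3*(3*k - 2)/(3*k**2 - 2*k + 8))·t_k = -(3*k - 2)*factorial(k + 1)/3**k.
Check: Δs_k = -(3*k**2 - 2*k + 8)*factorial(k + 1)/(3*3**k). ✓
Sum = s_(8) − s_(0); s_(8) = -98560/81, s_(0) = 2 ⇒ -98722/81.

Σ = -98722/81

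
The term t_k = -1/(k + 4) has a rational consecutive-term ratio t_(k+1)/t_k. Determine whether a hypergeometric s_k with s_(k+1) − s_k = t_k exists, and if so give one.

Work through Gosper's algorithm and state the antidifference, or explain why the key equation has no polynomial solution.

t_(k+1)/t_k = (k + 4)/(k + 5).
A = k + 4, B = k + 5, C = 1.
Key eq: (k + 4)·f(k+1) = (k + 4)·f(k) + (1).
From deg A=1, deg B=1, deg C=0: d=0.
Write f(k) = c0. Then LHS − RHS = -1, requiring -1 = 0: contradictory. No certificate.

none — t_k is not Gosper-summable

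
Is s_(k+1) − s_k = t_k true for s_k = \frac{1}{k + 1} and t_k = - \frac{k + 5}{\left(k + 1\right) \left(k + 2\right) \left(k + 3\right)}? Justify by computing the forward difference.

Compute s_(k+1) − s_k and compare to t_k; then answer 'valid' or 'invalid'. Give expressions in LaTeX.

s_(k+1) = 1/(k + 2)
s_(k+1) − s_k = -1/((k + 1)*(k + 2))
(s_(k+1) − s_k) − t_k = 2/((k + 1)*(k + 2)*(k + 3))

Invalid: residual \frac{2}{k^{3} + 6 k^{2} + 11 k + 6} ≠ 0.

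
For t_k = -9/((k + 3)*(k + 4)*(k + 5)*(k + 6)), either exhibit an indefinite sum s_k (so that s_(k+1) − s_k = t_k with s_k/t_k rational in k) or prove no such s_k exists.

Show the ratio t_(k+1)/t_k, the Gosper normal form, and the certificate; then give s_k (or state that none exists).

Ratio r(k) = (k + 3)/(k + 7).
A = k + 3, B = k + 7, C = 1.
Key eq: (k + 3)·f(k+1) = (k + 6)·f(k) + (1).
Degrees (1,1,0) ⇒ d ≤ 3.
A polynomial solution: f(k) = k*(k**2 + 12*k + 47)/180.
Then R = B(k−1)f/C = k*(k + 6)*(k**2 + 12*k + 47)/180, so s_k = R(k)·t_k = k*(-k**2 - 12*k - 47)/(20*(k + 3)*(k + 4)*(k + 5)).
Δs = -9/(k**4 + 18*k**3 + 119*k**2 + 342*k + 360), as required.

s_k = k*(-k**2 - 12*k - 47)/(20*(k + 3)*(k + 4)*(k + 5))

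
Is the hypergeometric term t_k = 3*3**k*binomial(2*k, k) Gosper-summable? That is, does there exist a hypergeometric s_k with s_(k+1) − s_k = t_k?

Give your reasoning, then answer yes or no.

r(k) = 6*(2*k + 1)/(k + 1) after simplifying.
Factor: A=12*k + 6; B=k + 1; C=1.
f must satisfy (12*k + 6)·f(k+1) − (k)·f(k) = 1.
Bound: deg f ≤ -1.
d = -1 < 0 ⇒ no nonzero polynomial f; not summable.

No. Not Gosper-summable.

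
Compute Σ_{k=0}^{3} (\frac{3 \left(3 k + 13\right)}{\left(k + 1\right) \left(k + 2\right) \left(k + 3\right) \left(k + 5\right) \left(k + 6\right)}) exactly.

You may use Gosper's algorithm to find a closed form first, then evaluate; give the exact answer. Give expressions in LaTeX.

Ratio r(k) = (k + 1)*(k + 5)*(3*k + 16)/((k + 4)*(k + 7)*(3*k + 13)).
Factor: A=k + 1; B=k + 7; C=k**2 + 25*k/3 + 52/3.
f must satisfy (k + 1)·f(k+1) − (k + 6)·f(k) = k**2 + 25*k/3 + 52/3.
Degrees (1,1,2) ⇒ d ≤ 5.
Match coefficients ⇒ f(k) = k*(k + 3)*(k + 4)*(k**2 + 8*k + 17)/30.
Certificate R = B(k−1)f/C = k*(k + 3)*(k + 6)*(k**2 + 8*k + 17)/(10*(3*k + 13)) gives s_k = 3*k*(k**2 + 8*k + 17)/(10*(k**3 + 8*k**2 + 17*k + 10)).
Check: Δs_k = 3*(3*k + 13)/(k**5 + 17*k**4 + 107*k**3 + 307*k**2 + 396*k + 180). ✓
Σ_(k=0)^(3) t_k = s_(4) − s_(0) = 13/45 − (0) = 13/45.

Σ = 13/45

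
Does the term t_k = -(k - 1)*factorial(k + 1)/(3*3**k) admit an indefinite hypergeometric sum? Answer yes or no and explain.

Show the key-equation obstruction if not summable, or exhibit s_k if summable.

Compute t_(k+1)/t_k: get k*(k + 2)/(3*(k - 1)).
So A=k/3 + 2/3 and B=1, with C=k - 1.
Solve (k/3 + 2/3)·f(k+1) − (1)·f(k) = k - 1.
deg f ≤ 0 (via 1,0,1).
Solving with deg f ≤ 0: f(k) = 3.
Get s_k = R·t_k = -factorial(k + 1)/3**k with R(k) = B(k−1)f(k)/C(k) = 3/(k - 1).
s_(k+1) − s_k = -(k - 1)*factorial(k + 1)/(3*3**k) = t_k.

Yes. s_k = -factorial(k + 1)/3**k.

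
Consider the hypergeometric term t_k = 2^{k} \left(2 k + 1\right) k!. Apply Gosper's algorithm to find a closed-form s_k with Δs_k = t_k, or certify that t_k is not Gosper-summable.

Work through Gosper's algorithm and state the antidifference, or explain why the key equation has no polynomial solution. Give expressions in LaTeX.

s_k = 2^{k} k!

Compute t_(k+1)/t_k: get 2*(k + 1)*(2*k + 3)/(2*k + 1).
So A=2*k + 2 and B=1, with C=k + 1/2.
Key eq: (2*k + 2)·f(k+1) = (1)·f(k) + (k + 1/2).
d = 0 from the (1,0,1) case.
Solving with deg f ≤ 0: f(k) = 1/2.
R(k) = B(k−1)·f(k)/C(k) = 1/(2*k + 1); s_k = R·t_k = 2**k*factorial(k).
s_(k+1) − s_k = 2**k*(2*k + 1)*factorial(k) = t_k.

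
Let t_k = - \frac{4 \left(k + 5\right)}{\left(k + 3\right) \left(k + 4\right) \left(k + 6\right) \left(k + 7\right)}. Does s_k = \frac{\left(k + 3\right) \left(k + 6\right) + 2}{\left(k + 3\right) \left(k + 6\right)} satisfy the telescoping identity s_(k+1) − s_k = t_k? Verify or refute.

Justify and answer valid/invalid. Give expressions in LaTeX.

s_(k+1) = ((k + 4)*(k + 7) + 2)/((k + 4)*(k + 7))
s_(k+1) − s_k = 4*(-k - 5)/(k**4 + 20*k**3 + 145*k**2 + 450*k + 504)
(s_(k+1) − s_k) − t_k = 0

Valid: the claim telescopes to t_k.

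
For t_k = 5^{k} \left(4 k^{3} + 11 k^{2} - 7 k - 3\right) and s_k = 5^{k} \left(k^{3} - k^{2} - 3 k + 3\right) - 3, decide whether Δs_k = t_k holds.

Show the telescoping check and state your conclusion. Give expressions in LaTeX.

s_(k+1) = 5**(k + 1)*(-3*k + (k + 1)**3 - (k + 1)**2) - 3
s_(k+1) − s_k = 5**k*(4*k**3 + 11*k**2 - 7*k - 3)
(s_(k+1) − s_k) − t_k = 0

Valid — Δs_k = t_k.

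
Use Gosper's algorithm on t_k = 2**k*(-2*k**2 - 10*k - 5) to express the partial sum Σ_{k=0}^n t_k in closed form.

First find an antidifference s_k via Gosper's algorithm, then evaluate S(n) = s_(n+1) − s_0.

r(k) = 2*(2*k**2 + 14*k + 17)/(2*k**2 + 10*k + 5) after simplifying.
So A=2 and B=1, with C=k**2 + 5*k + 5/2.
f must satisfy (2)·f(k+1) − (1)·f(k) = k**2 + 5*k + 5/2.
From deg A=0, deg B=0, deg C=2: d=2.
Solve for f: f(k) = (2*k**2 + 2*k - 3)/2 (degree 2 ≤ 2).
Certificate R = B(k−1)f/C = (2*k**2 + 2*k - 3)/(2*k**2 + 10*k + 5) gives s_k = 2**k*(-2*k**2 - 2*k + 3).
Δs = 2**k*(-2*k**2 - 10*k - 5), as required.
s_(n+1) = 2**(n + 1)*(-2*n**2 - 6*n - 1) and s_(0) = 3, so S(n) = -4*2**n*n**2 - 12*2**n*n - 2*2**n - 3.

S(n) = -4*2**n*n**2 - 12*2**n*n - 2*2**n - 3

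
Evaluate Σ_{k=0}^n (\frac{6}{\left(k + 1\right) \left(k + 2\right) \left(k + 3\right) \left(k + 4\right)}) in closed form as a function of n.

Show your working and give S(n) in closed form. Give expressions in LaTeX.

S(n) = \frac{n^{3} + 9 n^{2} + 26 n + 18}{3 \left(n^{3} + 9 n^{2} + 26 n + 24\right)}

Compute t_(k+1)/t_k: get (k + 1)/(k + 5).
A = k + 1, B = k + 5, C = 1.
f must satisfy (k + 1)·f(k+1) − (k + 4)·f(k) = 1.
deg f ≤ 3 (via 1,1,0).
Match coefficients ⇒ f(k) = k*(k**2 + 6*k + 11)/18.
R(k) = B(k−1)·f(k)/C(k) = k*(k + 4)*(k**2 + 6*k + 11)/18; s_k = R·t_k = k*(k**2 + 6*k + 11)/(3*(k + 1)*(k + 2)*(k + 3)).
s_(k+1) − s_k = 6/(k**4 + 10*k**3 + 35*k**2 + 50*k + 24) = t_k.
s_(n+1) = (n**3 + 9*n**2 + 26*n + 18)/(3*(n**3 + 9*n**2 + 26*n + 24)) and s_(0) = 0, so S(n) = (n**3 + 9*n**2 + 26*n + 18)/(3*(n**3 + 9*n**2 + 26*n + 24)).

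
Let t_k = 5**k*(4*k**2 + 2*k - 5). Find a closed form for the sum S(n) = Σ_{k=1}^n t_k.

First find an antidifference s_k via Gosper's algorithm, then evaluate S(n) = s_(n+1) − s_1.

The ratio is 5*(4*k**2 + 10*k + 1)/(4*k**2 + 2*k - 5).
Normal form (A,B,C) = (5, 1, k**2 + k/2 - 5/4).
Solve (5)·f(k+1) − (1)·f(k) = k**2 + k/2 - 5/4.
From deg A=0, deg B=0, deg C=2: d=2.
Solving with deg f ≤ 2: f(k) = k*(k - 2)/4.
Certificate R = B(k−1)f/C = k*(k - 2)/(4*k**2 + 2*k - 5) gives s_k = 5**k*k*(k - 2).
Check: Δs_k = 5**k*(4*k**2 + 2*k - 5). ✓
Evaluate: s_(n+1) = 5**(n + 1)*(n**2 - 1); subtract s_(1) = -5 ⇒ S(n) = 5*5**n*n**2 - 5*5**n + 5.

S(n) = 5*5**n*n**2 - 5*5**n + 5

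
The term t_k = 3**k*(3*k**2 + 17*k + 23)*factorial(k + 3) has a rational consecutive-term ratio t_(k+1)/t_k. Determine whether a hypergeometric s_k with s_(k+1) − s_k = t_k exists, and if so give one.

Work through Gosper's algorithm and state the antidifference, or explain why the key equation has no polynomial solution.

s_k = 3**k*(k + 1)*factorial(k + 3)

The ratio is 3*(3*k**3 + 35*k**2 + 135*k + 172)/(3*k**2 + 17*k + 23).
A = 3*k + 12, B = 1, C = k**2 + 17*k/3 + 23/3.
Need (3*k + 12)·f(k+1) − (1)·f(k) = k**2 + 17*k/3 + 23/3.
From deg A=1, deg B=0, deg C=2: d=1.
A polynomial solution: f(k) = (k + 1)/3.
Then R = B(k−1)f/C = (k + 1)/(3*k**2 + 17*k + 23), so s_k = R(k)·t_k = 3**k*(k + 1)*factorial(k + 3).
Δs = 3**k*(3*k**2 + 17*k + 23)*factorial(k + 3), as required.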